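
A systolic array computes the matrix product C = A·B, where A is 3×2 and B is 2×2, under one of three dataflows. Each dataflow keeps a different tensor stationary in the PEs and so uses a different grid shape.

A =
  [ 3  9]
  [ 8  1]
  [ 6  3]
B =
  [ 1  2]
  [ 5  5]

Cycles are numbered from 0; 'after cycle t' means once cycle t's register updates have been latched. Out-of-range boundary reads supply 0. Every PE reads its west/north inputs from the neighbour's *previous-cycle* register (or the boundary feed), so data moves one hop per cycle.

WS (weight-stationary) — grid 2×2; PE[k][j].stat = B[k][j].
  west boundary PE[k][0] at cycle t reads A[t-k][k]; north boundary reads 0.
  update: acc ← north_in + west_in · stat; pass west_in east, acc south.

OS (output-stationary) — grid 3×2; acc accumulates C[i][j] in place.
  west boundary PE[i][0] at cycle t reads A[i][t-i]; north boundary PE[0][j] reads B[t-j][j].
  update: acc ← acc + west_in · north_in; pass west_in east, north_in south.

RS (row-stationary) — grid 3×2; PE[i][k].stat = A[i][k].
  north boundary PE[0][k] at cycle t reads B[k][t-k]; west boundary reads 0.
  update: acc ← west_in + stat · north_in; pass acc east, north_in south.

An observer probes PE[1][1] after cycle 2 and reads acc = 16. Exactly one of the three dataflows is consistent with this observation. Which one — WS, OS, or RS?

WS (2×2 grid), PE[1][1]:
  @0  [1,1]  acc 0  |  →0  ↓0
  @1  [1,1]  acc 0  |  →0  ↓0
  @2  [1,1]  acc 51  |  →9  ↓51
OS (3×2 grid), PE[1][1]:
  @0  [1,1]  acc 0  |  →0  ↓0
  @1  [1,1]  acc 0  |  →0  ↓0
  @2  [1,1]  acc 16  |  →8  ↓2
RS (3×2 grid), PE[1][1]:
  @0  [1,1]  acc 0  |  →0  ↓0
  @1  [1,1]  acc 0  |  →0  ↓0
  @2  [1,1]  acc 13  |  →13  ↓5

dataflow = OS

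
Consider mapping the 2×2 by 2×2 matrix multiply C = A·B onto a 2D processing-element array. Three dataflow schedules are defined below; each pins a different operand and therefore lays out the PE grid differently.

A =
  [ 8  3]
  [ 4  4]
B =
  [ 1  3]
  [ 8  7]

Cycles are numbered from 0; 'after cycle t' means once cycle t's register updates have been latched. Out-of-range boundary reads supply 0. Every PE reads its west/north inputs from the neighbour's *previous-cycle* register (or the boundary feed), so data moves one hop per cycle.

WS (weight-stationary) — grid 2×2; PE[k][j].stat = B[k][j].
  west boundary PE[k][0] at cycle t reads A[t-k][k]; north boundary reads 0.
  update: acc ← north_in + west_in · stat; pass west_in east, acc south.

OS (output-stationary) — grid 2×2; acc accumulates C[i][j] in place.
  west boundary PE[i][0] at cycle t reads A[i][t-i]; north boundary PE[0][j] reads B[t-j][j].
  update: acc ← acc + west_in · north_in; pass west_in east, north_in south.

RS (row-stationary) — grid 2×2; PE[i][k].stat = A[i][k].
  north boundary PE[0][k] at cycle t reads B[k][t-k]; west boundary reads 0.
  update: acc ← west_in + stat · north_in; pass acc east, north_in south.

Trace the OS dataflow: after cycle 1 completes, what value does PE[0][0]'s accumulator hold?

OS (2×2). Following PE[0][0] plus its west/north inputs:
  cycle 0: PE[0][0] → acc 8, east 8, south 1
  cycle 1: PE[0][0] → acc 32, east 3, south 8

PE[0][0].acc = 32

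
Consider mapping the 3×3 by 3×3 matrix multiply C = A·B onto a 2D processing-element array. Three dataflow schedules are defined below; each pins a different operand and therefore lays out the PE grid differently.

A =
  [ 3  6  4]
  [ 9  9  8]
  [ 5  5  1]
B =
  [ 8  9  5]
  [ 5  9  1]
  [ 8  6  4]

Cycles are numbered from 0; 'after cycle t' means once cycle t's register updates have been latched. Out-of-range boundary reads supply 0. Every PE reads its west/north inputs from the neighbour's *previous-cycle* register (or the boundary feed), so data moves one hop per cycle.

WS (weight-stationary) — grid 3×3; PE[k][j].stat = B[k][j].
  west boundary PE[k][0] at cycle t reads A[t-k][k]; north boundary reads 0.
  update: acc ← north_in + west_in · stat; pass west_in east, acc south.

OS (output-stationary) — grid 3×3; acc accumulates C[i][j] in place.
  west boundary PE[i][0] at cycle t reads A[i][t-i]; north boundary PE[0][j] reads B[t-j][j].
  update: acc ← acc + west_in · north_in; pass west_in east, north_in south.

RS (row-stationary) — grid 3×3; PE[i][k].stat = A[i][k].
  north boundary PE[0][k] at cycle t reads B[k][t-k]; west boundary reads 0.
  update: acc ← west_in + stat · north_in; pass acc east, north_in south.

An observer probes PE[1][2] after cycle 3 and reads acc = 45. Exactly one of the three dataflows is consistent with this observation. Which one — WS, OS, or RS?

WS (3×3 grid), PE[1][2]:
  cycle 0: PE[1][2] → acc 0, east 0, south 0
  cycle 1: PE[1][2] → acc 0, east 0, south 0
  cycle 2: PE[1][2] → acc 0, east 0, south 0
  cycle 3: PE[1][2] → acc 21, east 6, south 21
OS (3×3 grid), PE[1][2]:
  cycle 0: PE[1][2] → acc 0, east 0, south 0
  cycle 1: PE[1][2] → acc 0, east 0, south 0
  cycle 2: PE[1][2] → acc 0, east 0, south 0
  cycle 3: PE[1][2] → acc 45, east 9, south 5
RS (3×3 grid), PE[1][2]:
  cycle 0: PE[1][2] → acc 0, east 0, south 0
  cycle 1: PE[1][2] → acc 0, east 0, south 0
  cycle 2: PE[1][2] → acc 0, east 0, south 0
  cycle 3: PE[1][2] → acc 181, east 181, south 8

dataflow = OS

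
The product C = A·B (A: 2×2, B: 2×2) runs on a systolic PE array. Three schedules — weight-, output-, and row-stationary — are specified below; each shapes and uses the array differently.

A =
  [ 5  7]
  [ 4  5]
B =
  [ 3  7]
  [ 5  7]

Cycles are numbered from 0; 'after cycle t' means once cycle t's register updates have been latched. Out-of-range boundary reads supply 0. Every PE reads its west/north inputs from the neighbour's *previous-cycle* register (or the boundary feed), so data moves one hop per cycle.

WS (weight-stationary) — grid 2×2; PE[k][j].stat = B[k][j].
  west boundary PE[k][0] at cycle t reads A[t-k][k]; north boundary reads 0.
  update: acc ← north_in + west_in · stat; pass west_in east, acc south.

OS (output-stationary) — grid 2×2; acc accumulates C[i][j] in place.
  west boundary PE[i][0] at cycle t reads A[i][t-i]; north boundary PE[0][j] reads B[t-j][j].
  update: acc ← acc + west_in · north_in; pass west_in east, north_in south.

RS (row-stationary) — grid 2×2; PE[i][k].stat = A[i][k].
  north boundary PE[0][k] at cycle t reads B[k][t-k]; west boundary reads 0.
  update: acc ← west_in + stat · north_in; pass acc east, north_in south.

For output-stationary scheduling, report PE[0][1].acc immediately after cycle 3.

OS 2×2: PE[0][1] cycle-by-cycle (with neighbour feeds):
  step 0 · PE0,0: acc=15; fwd→5 fwd↓3
  step 0 · PE0,1: acc=0; fwd→0 fwd↓0
  step 1 · PE0,0: acc=50; fwd→7 fwd↓5
  step 1 · PE0,1: acc=35; fwd→5 fwd↓7
  step 2 · PE0,0: acc=50; fwd→0 fwd↓0
  step 2 · PE0,1: acc=84; fwd→7 fwd↓7
  step 3 · PE0,0: acc=50; fwd→0 fwd↓0
  step 3 · PE0,1: acc=84; fwd→0 fwd↓0

PE[0][1].acc = 84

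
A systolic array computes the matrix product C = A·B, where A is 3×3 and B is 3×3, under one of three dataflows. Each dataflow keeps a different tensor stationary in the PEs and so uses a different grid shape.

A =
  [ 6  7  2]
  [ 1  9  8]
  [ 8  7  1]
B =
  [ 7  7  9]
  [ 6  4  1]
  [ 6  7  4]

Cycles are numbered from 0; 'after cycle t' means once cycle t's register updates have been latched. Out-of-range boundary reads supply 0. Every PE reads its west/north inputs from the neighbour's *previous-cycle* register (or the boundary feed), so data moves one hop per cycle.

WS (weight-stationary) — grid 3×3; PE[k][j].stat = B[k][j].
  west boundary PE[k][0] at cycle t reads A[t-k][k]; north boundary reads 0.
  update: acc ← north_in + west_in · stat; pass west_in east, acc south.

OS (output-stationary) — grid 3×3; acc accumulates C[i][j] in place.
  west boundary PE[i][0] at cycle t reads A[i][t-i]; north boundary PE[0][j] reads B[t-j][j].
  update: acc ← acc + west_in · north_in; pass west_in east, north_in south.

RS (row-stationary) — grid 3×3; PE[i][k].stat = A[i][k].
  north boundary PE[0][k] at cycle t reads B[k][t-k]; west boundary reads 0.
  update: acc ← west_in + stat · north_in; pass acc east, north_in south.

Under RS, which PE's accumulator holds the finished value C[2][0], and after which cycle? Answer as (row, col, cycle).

(row, col, cycle) = (2, 2, 4)

Under RS, C[2][0] lands at PE[2][2]:
  @0  [2,2]  acc 0  |  →0  ↓0
  @1  [2,2]  acc 0  |  →0  ↓0
  @2  [2,2]  acc 0  |  →0  ↓0
  @3  [2,2]  acc 0  |  →0  ↓0
  @4  [2,2]  acc 104  |  →104  ↓6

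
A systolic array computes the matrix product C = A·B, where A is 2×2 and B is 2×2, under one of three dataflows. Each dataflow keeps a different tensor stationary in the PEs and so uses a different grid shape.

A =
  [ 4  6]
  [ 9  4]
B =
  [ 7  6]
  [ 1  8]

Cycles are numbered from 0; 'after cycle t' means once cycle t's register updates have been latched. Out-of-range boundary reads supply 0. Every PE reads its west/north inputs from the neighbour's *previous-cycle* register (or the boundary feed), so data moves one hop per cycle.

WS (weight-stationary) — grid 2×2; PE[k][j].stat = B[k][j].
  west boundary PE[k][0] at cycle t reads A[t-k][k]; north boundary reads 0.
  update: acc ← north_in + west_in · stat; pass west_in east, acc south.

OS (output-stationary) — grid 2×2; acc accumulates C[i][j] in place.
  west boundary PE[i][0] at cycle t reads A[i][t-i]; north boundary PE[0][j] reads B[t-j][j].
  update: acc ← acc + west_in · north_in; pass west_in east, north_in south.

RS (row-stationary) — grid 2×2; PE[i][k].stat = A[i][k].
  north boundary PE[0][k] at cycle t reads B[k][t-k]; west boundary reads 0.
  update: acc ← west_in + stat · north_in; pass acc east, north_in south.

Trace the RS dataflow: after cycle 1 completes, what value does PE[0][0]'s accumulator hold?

RS 2×2: PE[0][0] cycle-by-cycle (with neighbour feeds):
  step 0 · PE0,0: acc=28; fwd→28 fwd↓7
  step 1 · PE0,0: acc=24; fwd→24 fwd↓6

PE[0][0].acc = 24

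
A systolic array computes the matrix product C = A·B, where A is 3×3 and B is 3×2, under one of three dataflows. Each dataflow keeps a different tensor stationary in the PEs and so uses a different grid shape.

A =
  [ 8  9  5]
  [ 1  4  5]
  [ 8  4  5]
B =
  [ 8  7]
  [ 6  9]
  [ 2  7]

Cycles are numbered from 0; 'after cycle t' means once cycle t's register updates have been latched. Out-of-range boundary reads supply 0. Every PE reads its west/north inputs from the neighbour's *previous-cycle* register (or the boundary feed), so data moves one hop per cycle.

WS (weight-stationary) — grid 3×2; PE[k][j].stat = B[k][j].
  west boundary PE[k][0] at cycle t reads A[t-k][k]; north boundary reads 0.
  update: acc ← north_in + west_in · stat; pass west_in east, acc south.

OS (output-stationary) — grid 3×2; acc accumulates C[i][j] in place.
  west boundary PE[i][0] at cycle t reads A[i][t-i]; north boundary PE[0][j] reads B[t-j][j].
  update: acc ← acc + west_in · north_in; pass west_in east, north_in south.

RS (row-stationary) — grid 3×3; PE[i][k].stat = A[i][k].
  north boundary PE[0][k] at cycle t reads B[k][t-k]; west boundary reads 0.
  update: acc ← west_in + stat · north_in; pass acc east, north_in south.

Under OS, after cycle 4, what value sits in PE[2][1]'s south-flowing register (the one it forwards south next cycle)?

register = 9

OS (3×2). Following PE[2][1] plus its west/north inputs:
  @0  [1,1]  acc 0  |  →0  ↓0
  @0  [2,0]  acc 0  |  →0  ↓0
  @0  [2,1]  acc 0  |  →0  ↓0
  @1  [1,1]  acc 0  |  →0  ↓0
  @1  [2,0]  acc 0  |  →0  ↓0
  @1  [2,1]  acc 0  |  →0  ↓0
  @2  [1,1]  acc 7  |  →1  ↓7
  @2  [2,0]  acc 64  |  →8  ↓8
  @2  [2,1]  acc 0  |  →0  ↓0
  @3  [1,1]  acc 43  |  →4  ↓9
  @3  [2,0]  acc 88  |  →4  ↓6
  @3  [2,1]  acc 56  |  →8  ↓7
  @4  [1,1]  acc 78  |  →5  ↓7
  @4  [2,0]  acc 98  |  →5  ↓2
  @4  [2,1]  acc 92  |  →4  ↓9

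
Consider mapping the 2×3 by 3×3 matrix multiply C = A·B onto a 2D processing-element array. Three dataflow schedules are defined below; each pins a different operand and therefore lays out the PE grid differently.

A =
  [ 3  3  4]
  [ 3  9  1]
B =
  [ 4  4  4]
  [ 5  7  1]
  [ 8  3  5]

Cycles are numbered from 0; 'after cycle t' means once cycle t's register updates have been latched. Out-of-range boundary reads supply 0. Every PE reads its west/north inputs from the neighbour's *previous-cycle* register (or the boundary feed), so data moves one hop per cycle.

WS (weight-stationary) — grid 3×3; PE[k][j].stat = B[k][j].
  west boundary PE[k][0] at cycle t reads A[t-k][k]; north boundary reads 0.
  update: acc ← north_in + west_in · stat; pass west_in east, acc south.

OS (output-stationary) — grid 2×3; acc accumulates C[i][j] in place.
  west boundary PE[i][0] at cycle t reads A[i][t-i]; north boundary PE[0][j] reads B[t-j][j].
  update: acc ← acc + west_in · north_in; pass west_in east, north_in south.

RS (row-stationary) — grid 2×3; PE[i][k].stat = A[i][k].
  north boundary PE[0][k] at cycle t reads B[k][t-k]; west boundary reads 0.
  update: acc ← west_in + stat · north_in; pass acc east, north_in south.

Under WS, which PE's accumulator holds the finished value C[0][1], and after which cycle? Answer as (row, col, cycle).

(row, col, cycle) = (2, 1, 3)

WS: C[0][1] accumulates in PE[2][1]:
  step 0 · PE2,1: acc=0; fwd→0 fwd↓0
  step 1 · PE2,1: acc=0; fwd→0 fwd↓0
  step 2 · PE2,1: acc=0; fwd→0 fwd↓0
  step 3 · PE2,1: acc=45; fwd→4 fwd↓45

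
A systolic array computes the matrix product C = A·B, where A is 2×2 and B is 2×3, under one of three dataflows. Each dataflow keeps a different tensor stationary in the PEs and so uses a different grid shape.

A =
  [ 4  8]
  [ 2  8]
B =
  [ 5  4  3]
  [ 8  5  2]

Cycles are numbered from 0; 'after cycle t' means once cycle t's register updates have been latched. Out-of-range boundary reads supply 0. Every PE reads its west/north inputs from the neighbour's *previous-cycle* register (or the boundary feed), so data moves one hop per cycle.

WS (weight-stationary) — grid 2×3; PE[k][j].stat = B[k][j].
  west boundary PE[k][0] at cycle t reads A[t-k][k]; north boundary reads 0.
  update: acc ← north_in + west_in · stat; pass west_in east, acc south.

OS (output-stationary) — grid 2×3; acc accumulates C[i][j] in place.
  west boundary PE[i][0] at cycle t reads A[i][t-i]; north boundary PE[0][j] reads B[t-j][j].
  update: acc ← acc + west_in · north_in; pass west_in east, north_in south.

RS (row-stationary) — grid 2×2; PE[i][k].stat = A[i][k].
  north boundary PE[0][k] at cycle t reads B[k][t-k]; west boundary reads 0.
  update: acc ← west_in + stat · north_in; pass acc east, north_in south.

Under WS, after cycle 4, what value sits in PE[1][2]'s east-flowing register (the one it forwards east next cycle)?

register = 8

WS 2×3: PE[1][2] cycle-by-cycle (with neighbour feeds):
  t=0 PE[0][2]: acc=0 h=0 v=0
  t=0 PE[1][1]: acc=0 h=0 v=0
  t=0 PE[1][2]: acc=0 h=0 v=0
  t=1 PE[0][2]: acc=0 h=0 v=0
  t=1 PE[1][1]: acc=0 h=0 v=0
  t=1 PE[1][2]: acc=0 h=0 v=0
  t=2 PE[0][2]: acc=12 h=4 v=12
  t=2 PE[1][1]: acc=56 h=8 v=56
  t=2 PE[1][2]: acc=0 h=0 v=0
  t=3 PE[0][2]: acc=6 h=2 v=6
  t=3 PE[1][1]: acc=48 h=8 v=48
  t=3 PE[1][2]: acc=28 h=8 v=28
  t=4 PE[0][2]: acc=0 h=0 v=0
  t=4 PE[1][1]: acc=0 h=0 v=0
  t=4 PE[1][2]: acc=22 h=8 v=22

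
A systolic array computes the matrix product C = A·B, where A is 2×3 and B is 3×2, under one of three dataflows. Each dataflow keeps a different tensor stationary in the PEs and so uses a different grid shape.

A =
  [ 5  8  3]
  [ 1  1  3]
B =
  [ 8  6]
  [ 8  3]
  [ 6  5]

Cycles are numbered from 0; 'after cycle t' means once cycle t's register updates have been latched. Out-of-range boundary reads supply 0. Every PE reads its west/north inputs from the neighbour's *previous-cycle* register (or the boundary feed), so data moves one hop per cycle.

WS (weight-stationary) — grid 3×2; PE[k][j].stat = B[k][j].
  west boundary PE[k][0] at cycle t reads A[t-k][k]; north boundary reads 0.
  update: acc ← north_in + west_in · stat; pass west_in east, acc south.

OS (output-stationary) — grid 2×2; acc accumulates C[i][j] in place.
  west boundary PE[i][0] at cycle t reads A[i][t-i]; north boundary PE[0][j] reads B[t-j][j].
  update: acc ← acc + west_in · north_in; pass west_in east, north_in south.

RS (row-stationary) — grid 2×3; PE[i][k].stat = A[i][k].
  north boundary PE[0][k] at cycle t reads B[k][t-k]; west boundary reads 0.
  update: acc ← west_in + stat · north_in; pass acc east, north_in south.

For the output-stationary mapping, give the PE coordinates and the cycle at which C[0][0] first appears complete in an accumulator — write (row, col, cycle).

(row, col, cycle) = (0, 0, 2)

OS: C[0][0] accumulates in PE[0][0]:
  cycle 0: PE[0][0] → acc 40, east 5, south 8
  cycle 1: PE[0][0] → acc 104, east 8, south 8
  cycle 2: PE[0][0] → acc 122, east 3, south 6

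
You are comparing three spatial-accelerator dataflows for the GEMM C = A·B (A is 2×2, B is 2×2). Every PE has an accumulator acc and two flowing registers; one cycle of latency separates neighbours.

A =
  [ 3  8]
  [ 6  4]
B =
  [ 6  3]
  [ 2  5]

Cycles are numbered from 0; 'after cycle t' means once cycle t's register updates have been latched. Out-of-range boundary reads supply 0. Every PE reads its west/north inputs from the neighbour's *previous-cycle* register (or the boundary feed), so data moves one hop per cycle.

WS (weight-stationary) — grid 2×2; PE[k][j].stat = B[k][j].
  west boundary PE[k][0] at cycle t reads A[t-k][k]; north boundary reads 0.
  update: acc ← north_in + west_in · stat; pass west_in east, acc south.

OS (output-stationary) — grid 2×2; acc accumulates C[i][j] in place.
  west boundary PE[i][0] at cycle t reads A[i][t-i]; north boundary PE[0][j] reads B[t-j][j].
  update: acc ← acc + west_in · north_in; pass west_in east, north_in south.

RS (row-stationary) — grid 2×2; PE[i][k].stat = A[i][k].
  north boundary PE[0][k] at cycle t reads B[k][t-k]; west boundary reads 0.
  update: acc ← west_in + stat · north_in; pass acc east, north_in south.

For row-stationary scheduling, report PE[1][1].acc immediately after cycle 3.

PE[1][1].acc = 38

Tracing RS — 2×2 array, target PE[1][1]:
  c0 r0c1: 0 / 0 / 0
  c0 r1c0: 0 / 0 / 0
  c0 r1c1: 0 / 0 / 0
  c1 r0c1: 34 / 34 / 2
  c1 r1c0: 36 / 36 / 6
  c1 r1c1: 0 / 0 / 0
  c2 r0c1: 49 / 49 / 5
  c2 r1c0: 18 / 18 / 3
  c2 r1c1: 44 / 44 / 2
  c3 r0c1: 0 / 0 / 0
  c3 r1c0: 0 / 0 / 0
  c3 r1c1: 38 / 38 / 5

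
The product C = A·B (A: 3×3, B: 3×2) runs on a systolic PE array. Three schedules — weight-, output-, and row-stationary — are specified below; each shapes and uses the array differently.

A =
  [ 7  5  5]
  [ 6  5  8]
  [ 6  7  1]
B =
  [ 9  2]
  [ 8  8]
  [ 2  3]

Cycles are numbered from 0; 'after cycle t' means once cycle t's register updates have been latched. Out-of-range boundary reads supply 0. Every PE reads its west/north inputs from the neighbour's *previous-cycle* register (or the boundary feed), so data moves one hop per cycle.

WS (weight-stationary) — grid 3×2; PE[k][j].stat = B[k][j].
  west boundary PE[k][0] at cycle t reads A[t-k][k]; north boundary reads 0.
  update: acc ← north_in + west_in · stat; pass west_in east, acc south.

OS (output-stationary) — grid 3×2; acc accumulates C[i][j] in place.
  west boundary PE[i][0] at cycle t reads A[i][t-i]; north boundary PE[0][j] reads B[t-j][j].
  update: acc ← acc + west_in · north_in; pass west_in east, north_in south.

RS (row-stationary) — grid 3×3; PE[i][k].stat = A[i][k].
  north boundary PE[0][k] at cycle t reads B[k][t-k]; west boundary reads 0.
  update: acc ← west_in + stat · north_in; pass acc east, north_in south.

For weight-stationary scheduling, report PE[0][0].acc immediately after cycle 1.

PE[0][0].acc = 54

WS 3×2: PE[0][0] cycle-by-cycle (with neighbour feeds):
  cycle 0: PE[0][0] → acc 63, east 7, south 63
  cycle 1: PE[0][0] → acc 54, east 6, south 54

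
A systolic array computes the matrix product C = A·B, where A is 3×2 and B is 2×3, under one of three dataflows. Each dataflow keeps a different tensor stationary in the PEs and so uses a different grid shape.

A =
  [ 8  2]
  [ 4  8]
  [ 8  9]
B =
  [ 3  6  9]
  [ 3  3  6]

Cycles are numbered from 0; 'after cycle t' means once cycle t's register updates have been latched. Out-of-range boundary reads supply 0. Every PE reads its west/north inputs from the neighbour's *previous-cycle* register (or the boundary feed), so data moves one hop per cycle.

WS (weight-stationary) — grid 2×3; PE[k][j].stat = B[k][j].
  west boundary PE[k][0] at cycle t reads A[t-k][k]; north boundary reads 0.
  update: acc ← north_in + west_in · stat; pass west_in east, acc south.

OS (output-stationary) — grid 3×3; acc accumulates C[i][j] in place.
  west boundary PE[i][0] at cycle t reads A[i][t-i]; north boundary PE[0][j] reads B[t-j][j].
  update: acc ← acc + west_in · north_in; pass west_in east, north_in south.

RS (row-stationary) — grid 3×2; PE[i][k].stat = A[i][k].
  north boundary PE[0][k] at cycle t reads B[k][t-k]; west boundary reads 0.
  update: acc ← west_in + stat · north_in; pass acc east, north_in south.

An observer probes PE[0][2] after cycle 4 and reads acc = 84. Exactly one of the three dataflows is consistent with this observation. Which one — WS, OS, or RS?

dataflow = OS

Under WS (2×3), PE[0][2]:
  after 0 — PE[0][2] acc=0, pass-E 0, pass-S 0
  after 1 — PE[0][2] acc=0, pass-E 0, pass-S 0
  after 2 — PE[0][2] acc=72, pass-E 8, pass-S 72
  after 3 — PE[0][2] acc=36, pass-E 4, pass-S 36
  after 4 — PE[0][2] acc=72, pass-E 8, pass-S 72
Under OS (3×3), PE[0][2]:
  after 0 — PE[0][2] acc=0, pass-E 0, pass-S 0
  after 1 — PE[0][2] acc=0, pass-E 0, pass-S 0
  after 2 — PE[0][2] acc=72, pass-E 8, pass-S 9
  after 3 — PE[0][2] acc=84, pass-E 2, pass-S 6
  after 4 — PE[0][2] acc=84, pass-E 0, pass-S 0
RS: PE[0][2] is outside its 3×2 grid.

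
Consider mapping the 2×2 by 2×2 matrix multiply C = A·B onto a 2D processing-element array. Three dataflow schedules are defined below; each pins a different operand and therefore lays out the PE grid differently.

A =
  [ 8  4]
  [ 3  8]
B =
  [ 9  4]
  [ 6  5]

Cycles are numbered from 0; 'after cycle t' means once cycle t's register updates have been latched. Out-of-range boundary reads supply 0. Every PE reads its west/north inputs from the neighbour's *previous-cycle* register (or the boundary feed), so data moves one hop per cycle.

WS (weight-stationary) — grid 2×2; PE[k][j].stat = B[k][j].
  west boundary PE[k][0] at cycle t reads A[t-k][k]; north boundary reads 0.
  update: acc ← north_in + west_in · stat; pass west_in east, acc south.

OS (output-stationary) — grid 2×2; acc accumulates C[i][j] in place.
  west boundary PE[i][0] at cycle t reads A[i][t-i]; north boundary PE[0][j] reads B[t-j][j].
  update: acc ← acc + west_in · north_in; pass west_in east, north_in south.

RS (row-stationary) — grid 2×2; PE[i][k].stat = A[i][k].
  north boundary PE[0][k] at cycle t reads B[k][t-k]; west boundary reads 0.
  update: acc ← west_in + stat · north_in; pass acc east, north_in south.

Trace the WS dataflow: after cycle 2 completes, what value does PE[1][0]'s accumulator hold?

WS (2×2). Following PE[1][0] plus its west/north inputs:
  [0] (0,0) acc=72 (h:8 v:72)
  [0] (1,0) acc=0 (h:0 v:0)
  [1] (0,0) acc=27 (h:3 v:27)
  [1] (1,0) acc=96 (h:4 v:96)
  [2] (0,0) acc=0 (h:0 v:0)
  [2] (1,0) acc=75 (h:8 v:75)

PE[1][0].acc = 75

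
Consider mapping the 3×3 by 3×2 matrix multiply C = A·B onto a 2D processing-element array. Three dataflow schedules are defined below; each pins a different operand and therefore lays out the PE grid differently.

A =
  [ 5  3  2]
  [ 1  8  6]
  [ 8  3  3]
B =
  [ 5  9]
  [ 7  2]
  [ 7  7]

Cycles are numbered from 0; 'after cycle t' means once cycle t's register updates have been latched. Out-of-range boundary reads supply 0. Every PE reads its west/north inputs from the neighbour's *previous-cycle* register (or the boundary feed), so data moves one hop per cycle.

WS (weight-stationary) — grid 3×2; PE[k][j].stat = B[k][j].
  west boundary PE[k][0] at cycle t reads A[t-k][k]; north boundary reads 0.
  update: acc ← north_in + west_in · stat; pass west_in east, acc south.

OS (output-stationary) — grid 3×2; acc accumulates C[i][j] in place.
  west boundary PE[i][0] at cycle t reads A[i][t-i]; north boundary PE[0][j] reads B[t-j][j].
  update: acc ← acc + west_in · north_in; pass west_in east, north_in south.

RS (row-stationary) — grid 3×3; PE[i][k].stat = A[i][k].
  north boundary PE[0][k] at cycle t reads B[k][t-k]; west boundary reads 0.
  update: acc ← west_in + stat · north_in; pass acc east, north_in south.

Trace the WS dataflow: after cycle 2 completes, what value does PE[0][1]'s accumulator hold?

WS on a 3×2 grid — tracing PE[0][1] and its feeders:
  t=0 PE[0][0]: acc=25 h=5 v=25
  t=0 PE[0][1]: acc=0 h=0 v=0
  t=1 PE[0][0]: acc=5 h=1 v=5
  t=1 PE[0][1]: acc=45 h=5 v=45
  t=2 PE[0][0]: acc=40 h=8 v=40
  t=2 PE[0][1]: acc=9 h=1 v=9

PE[0][1].acc = 9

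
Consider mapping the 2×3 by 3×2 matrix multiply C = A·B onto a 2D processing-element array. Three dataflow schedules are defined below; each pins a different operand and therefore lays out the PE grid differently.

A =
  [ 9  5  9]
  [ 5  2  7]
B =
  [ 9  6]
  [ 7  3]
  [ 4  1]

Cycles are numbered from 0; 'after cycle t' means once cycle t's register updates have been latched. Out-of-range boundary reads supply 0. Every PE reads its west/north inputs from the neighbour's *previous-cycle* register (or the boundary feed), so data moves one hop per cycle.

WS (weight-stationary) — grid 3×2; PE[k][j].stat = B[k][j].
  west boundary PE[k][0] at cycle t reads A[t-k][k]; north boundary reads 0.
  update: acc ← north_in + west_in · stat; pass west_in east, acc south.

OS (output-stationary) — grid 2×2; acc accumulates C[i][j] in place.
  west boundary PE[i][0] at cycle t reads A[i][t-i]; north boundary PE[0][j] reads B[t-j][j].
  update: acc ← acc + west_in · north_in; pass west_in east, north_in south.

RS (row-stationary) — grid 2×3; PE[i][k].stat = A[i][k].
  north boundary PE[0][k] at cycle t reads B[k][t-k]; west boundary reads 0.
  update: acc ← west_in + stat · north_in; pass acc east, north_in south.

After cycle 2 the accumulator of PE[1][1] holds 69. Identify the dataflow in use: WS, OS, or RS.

dataflow = WS

WS (3×2 grid), PE[1][1]:
  t=0 PE[1][1]: acc=0 h=0 v=0
  t=1 PE[1][1]: acc=0 h=0 v=0
  t=2 PE[1][1]: acc=69 h=5 v=69
OS (2×2 grid), PE[1][1]:
  t=0 PE[1][1]: acc=0 h=0 v=0
  t=1 PE[1][1]: acc=0 h=0 v=0
  t=2 PE[1][1]: acc=30 h=5 v=6
RS (2×3 grid), PE[1][1]:
  t=0 PE[1][1]: acc=0 h=0 v=0
  t=1 PE[1][1]: acc=0 h=0 v=0
  t=2 PE[1][1]: acc=59 h=59 v=7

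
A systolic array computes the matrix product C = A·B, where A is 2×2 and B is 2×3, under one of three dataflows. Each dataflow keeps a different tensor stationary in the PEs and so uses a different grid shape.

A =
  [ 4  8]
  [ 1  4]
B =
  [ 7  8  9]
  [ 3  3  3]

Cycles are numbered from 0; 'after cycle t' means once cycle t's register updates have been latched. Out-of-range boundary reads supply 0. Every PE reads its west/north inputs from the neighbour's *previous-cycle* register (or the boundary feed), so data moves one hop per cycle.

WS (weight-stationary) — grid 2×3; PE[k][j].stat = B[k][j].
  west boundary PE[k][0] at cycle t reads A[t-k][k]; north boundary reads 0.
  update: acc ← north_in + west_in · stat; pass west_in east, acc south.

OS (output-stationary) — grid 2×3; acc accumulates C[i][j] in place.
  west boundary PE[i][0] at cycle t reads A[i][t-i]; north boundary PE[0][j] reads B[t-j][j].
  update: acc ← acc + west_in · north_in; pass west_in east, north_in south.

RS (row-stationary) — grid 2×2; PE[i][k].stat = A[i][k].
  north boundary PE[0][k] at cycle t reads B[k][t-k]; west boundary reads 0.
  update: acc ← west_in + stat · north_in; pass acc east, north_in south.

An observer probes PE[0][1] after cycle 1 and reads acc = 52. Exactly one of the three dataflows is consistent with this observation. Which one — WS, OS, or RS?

dataflow = RS

WS [2×3] PE[0][1] across cycles:
  0: (0,1).acc=0  regs=<0,0>
  1: (0,1).acc=32  regs=<4,32>
OS [2×3] PE[0][1] across cycles:
  0: (0,1).acc=0  regs=<0,0>
  1: (0,1).acc=32  regs=<4,8>
RS [2×2] PE[0][1] across cycles:
  0: (0,1).acc=0  regs=<0,0>
  1: (0,1).acc=52  regs=<52,3>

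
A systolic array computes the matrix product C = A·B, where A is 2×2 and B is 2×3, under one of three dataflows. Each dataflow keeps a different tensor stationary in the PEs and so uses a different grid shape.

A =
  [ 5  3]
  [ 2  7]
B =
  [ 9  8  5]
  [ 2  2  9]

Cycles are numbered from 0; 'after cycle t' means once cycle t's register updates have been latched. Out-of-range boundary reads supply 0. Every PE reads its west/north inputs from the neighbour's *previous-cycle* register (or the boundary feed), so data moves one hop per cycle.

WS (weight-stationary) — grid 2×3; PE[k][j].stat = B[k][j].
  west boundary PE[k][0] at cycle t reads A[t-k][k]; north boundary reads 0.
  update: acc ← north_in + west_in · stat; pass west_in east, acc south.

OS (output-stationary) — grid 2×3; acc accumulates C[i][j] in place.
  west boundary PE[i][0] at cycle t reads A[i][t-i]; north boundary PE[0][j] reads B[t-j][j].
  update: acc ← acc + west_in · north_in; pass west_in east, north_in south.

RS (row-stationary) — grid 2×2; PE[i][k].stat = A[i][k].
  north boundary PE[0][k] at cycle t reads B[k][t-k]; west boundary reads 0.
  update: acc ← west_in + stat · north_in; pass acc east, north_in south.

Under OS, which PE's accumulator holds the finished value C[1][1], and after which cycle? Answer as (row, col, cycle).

Under OS, C[1][1] lands at PE[1][1]:
  0: (1,1).acc=0  regs=<0,0>
  1: (1,1).acc=0  regs=<0,0>
  2: (1,1).acc=16  regs=<2,8>
  3: (1,1).acc=30  regs=<7,2>

(row, col, cycle) = (1, 1, 3)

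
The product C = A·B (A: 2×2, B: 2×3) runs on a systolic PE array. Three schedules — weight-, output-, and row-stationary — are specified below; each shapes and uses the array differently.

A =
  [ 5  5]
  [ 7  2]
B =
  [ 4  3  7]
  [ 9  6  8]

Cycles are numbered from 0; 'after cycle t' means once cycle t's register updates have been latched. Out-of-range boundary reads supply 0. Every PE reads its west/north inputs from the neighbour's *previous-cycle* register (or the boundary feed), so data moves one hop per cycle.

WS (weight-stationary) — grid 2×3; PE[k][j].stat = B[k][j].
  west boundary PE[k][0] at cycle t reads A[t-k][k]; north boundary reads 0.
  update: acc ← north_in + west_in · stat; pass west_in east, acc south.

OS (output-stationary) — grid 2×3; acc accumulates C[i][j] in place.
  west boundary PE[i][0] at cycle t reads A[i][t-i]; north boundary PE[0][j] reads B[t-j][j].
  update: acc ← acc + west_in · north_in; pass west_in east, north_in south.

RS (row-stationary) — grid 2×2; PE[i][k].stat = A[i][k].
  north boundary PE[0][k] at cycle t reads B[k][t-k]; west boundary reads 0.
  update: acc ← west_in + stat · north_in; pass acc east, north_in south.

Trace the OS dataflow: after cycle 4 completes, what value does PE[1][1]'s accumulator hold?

OS 2×3: PE[1][1] cycle-by-cycle (with neighbour feeds):
  cycle 0: PE[0][1] → acc 0, east 0, south 0
  cycle 0: PE[1][0] → acc 0, east 0, south 0
  cycle 0: PE[1][1] → acc 0, east 0, south 0
  cycle 1: PE[0][1] → acc 15, east 5, south 3
  cycle 1: PE[1][0] → acc 28, east 7, south 4
  cycle 1: PE[1][1] → acc 0, east 0, south 0
  cycle 2: PE[0][1] → acc 45, east 5, south 6
  cycle 2: PE[1][0] → acc 46, east 2, south 9
  cycle 2: PE[1][1] → acc 21, east 7, south 3
  cycle 3: PE[0][1] → acc 45, east 0, south 0
  cycle 3: PE[1][0] → acc 46, east 0, south 0
  cycle 3: PE[1][1] → acc 33, east 2, south 6
  cycle 4: PE[0][1] → acc 45, east 0, south 0
  cycle 4: PE[1][0] → acc 46, east 0, south 0
  cycle 4: PE[1][1] → acc 33, east 0, south 0

PE[1][1].acc = 33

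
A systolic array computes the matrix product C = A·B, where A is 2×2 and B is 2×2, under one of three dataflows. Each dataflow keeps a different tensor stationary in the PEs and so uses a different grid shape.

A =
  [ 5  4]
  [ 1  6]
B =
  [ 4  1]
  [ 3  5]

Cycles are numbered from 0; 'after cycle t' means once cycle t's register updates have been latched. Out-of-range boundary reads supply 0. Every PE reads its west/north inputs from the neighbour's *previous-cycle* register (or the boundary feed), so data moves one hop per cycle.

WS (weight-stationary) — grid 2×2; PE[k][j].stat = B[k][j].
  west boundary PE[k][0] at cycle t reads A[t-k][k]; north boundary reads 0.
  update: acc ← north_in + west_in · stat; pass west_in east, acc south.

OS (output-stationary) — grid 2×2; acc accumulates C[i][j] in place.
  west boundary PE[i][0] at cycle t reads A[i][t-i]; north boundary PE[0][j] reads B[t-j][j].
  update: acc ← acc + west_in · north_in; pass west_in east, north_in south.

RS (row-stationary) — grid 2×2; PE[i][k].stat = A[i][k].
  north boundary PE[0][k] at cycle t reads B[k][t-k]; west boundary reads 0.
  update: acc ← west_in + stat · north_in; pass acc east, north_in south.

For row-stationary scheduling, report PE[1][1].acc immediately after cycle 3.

Tracing RS — 2×2 array, target PE[1][1]:
  t=0 PE[0][1]: acc=0 h=0 v=0
  t=0 PE[1][0]: acc=0 h=0 v=0
  t=0 PE[1][1]: acc=0 h=0 v=0
  t=1 PE[0][1]: acc=32 h=32 v=3
  t=1 PE[1][0]: acc=4 h=4 v=4
  t=1 PE[1][1]: acc=0 h=0 v=0
  t=2 PE[0][1]: acc=25 h=25 v=5
  t=2 PE[1][0]: acc=1 h=1 v=1
  t=2 PE[1][1]: acc=22 h=22 v=3
  t=3 PE[0][1]: acc=0 h=0 v=0
  t=3 PE[1][0]: acc=0 h=0 v=0
  t=3 PE[1][1]: acc=31 h=31 v=5

PE[1][1].acc = 31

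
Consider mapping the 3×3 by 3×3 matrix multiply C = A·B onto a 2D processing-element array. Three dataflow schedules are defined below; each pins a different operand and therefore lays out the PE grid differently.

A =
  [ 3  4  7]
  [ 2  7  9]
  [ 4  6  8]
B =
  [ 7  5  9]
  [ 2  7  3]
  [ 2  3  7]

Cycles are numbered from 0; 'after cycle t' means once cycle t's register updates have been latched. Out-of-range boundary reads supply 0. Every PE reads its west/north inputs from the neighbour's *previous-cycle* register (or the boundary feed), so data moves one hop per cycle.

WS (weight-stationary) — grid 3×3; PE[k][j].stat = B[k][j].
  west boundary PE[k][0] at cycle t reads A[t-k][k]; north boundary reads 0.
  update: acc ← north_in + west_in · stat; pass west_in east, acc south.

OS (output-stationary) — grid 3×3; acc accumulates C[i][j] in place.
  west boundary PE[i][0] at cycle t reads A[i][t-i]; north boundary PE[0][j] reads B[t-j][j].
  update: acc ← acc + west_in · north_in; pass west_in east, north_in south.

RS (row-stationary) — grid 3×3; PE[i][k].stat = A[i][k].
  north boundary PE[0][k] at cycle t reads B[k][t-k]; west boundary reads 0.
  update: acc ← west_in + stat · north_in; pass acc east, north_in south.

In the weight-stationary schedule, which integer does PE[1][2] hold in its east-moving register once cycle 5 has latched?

WS 3×3: PE[1][2] cycle-by-cycle (with neighbour feeds):
  step 0 · PE0,2: acc=0; fwd→0 fwd↓0
  step 0 · PE1,1: acc=0; fwd→0 fwd↓0
  step 0 · PE1,2: acc=0; fwd→0 fwd↓0
  step 1 · PE0,2: acc=0; fwd→0 fwd↓0
  step 1 · PE1,1: acc=0; fwd→0 fwd↓0
  step 1 · PE1,2: acc=0; fwd→0 fwd↓0
  step 2 · PE0,2: acc=27; fwd→3 fwd↓27
  step 2 · PE1,1: acc=43; fwd→4 fwd↓43
  step 2 · PE1,2: acc=0; fwd→0 fwd↓0
  step 3 · PE0,2: acc=18; fwd→2 fwd↓18
  step 3 · PE1,1: acc=59; fwd→7 fwd↓59
  step 3 · PE1,2: acc=39; fwd→4 fwd↓39
  step 4 · PE0,2: acc=36; fwd→4 fwd↓36
  step 4 · PE1,1: acc=62; fwd→6 fwd↓62
  step 4 · PE1,2: acc=39; fwd→7 fwd↓39
  step 5 · PE0,2: acc=0; fwd→0 fwd↓0
  step 5 · PE1,1: acc=0; fwd→0 fwd↓0
  step 5 · PE1,2: acc=54; fwd→6 fwd↓54

register = 6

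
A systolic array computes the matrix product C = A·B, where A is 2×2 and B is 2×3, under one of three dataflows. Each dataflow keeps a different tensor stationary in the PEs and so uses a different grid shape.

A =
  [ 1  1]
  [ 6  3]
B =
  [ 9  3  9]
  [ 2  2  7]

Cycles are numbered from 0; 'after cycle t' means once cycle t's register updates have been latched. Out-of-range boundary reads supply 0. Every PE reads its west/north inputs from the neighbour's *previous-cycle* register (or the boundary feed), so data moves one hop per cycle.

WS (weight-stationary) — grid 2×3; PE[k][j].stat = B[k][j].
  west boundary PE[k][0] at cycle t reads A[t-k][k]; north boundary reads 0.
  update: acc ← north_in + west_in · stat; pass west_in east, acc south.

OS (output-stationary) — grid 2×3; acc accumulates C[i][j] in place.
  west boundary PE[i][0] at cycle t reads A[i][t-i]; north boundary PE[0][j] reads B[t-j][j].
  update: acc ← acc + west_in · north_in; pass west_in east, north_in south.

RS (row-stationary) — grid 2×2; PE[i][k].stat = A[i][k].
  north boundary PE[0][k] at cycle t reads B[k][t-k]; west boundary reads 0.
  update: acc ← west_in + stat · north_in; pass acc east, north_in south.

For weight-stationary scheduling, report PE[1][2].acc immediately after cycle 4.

PE[1][2].acc = 75

Tracing WS — 2×3 array, target PE[1][2]:
  step 0 · PE0,2: acc=0; fwd→0 fwd↓0
  step 0 · PE1,1: acc=0; fwd→0 fwd↓0
  step 0 · PE1,2: acc=0; fwd→0 fwd↓0
  step 1 · PE0,2: acc=0; fwd→0 fwd↓0
  step 1 · PE1,1: acc=0; fwd→0 fwd↓0
  step 1 · PE1,2: acc=0; fwd→0 fwd↓0
  step 2 · PE0,2: acc=9; fwd→1 fwd↓9
  step 2 · PE1,1: acc=5; fwd→1 fwd↓5
  step 2 · PE1,2: acc=0; fwd→0 fwd↓0
  step 3 · PE0,2: acc=54; fwd→6 fwd↓54
  step 3 · PE1,1: acc=24; fwd→3 fwd↓24
  step 3 · PE1,2: acc=16; fwd→1 fwd↓16
  step 4 · PE0,2: acc=0; fwd→0 fwd↓0
  step 4 · PE1,1: acc=0; fwd→0 fwd↓0
  step 4 · PE1,2: acc=75; fwd→3 fwd↓75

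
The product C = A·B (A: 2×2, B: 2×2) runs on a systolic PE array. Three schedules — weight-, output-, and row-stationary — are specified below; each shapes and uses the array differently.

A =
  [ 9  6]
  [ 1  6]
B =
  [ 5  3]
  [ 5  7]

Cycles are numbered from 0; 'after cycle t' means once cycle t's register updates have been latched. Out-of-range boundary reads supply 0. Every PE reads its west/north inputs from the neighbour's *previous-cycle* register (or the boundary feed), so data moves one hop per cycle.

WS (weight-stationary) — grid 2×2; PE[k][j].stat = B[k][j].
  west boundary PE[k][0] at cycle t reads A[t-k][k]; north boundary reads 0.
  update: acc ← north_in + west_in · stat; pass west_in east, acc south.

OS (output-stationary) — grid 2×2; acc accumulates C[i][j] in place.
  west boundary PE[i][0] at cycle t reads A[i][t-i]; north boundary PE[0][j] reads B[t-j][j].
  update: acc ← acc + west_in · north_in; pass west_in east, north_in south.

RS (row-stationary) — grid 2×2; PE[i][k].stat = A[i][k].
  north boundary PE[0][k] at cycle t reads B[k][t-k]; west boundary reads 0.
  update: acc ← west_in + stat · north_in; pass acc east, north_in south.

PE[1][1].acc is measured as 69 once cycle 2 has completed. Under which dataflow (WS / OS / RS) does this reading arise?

dataflow = WS

WS (2×2 grid), PE[1][1]:
  @0  [1,1]  acc 0  |  →0  ↓0
  @1  [1,1]  acc 0  |  →0  ↓0
  @2  [1,1]  acc 69  |  →6  ↓69
OS (2×2 grid), PE[1][1]:
  @0  [1,1]  acc 0  |  →0  ↓0
  @1  [1,1]  acc 0  |  →0  ↓0
  @2  [1,1]  acc 3  |  →1  ↓3
RS (2×2 grid), PE[1][1]:
  @0  [1,1]  acc 0  |  →0  ↓0
  @1  [1,1]  acc 0  |  →0  ↓0
  @2  [1,1]  acc 35  |  →35  ↓5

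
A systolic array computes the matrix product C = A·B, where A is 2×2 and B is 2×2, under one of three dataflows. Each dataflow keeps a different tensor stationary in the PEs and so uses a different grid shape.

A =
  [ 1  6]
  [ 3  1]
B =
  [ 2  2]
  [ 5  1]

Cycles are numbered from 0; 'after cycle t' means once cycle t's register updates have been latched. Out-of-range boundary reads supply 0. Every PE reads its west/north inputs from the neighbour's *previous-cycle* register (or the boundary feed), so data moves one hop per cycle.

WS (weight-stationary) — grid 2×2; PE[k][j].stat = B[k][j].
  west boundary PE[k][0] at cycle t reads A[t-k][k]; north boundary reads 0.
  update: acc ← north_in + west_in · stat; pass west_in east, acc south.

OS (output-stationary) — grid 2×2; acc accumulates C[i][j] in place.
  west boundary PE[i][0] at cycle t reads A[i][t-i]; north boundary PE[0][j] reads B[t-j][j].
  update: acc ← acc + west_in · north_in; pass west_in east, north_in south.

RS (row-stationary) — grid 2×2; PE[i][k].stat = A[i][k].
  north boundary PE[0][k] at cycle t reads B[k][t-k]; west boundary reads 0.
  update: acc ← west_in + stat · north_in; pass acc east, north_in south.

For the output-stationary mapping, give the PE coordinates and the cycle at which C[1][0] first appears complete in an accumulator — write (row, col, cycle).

OS — PE[1][0] is where C[1][0] collects:
  @0  [1,0]  acc 0  |  →0  ↓0
  @1  [1,0]  acc 6  |  →3  ↓2
  @2  [1,0]  acc 11  |  →1  ↓5

(row, col, cycle) = (1, 0, 2)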